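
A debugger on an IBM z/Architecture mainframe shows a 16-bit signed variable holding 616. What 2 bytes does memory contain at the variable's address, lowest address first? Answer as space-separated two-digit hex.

616 in hexadecimal, padded to 16 bits, is 0x0268.
Split into bytes (most-significant first): 02 68.
Big-endian: lowest address holds the most-significant byte.
So the memory order matches the most-significant-first order: 02 68.

02 68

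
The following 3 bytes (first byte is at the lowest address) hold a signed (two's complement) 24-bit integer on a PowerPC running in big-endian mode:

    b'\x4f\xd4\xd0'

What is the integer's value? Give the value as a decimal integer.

Big-endian stores the most-significant byte at the lowest address.
The bytes are already most-significant first: 0x4FD4D0.
0x4FD4D0 = 5231824.

5231824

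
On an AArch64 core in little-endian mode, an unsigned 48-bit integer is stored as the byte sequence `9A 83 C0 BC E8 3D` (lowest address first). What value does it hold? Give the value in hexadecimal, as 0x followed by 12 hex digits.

0x3DE8BCC0839A

Little-endian stores the least-significant byte at the lowest address.
Reassemble most-significant byte first: 3D E8 BC C0 83 9A → 0x3DE8BCC0839A.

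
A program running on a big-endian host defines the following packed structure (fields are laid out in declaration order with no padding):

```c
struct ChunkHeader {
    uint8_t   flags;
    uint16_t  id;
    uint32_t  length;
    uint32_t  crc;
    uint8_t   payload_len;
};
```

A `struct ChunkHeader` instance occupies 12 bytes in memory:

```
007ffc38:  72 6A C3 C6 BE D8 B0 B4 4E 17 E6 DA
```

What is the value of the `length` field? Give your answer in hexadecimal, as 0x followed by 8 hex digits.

`length` follows `flags` (1 B), `id` (2 B), so it starts at offset 1 + 2 = 3 and occupies 4 bytes.
Bytes at offsets 3..6: C6 BE D8 B0.
Big-endian stores the most-significant byte at the lowest address.
The bytes are already most-significant first: 0xC6BED8B0.

0xC6BED8B0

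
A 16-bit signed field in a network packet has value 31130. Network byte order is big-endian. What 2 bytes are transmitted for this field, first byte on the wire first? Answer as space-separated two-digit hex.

79 9A

31130 in hexadecimal, padded to 16 bits, is 0x799A.
Split into bytes (most-significant first): 79 9A.
In big-endian order the high byte comes first in memory.
So the memory order matches the most-significant-first order: 79 9A.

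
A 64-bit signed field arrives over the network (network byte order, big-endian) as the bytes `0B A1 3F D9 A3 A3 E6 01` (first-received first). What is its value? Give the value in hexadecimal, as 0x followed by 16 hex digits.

0x0BA13FD9A3A3E601

In big-endian order the high byte comes first in memory.
The bytes are already most-significant first: 0x0BA13FD9A3A3E601.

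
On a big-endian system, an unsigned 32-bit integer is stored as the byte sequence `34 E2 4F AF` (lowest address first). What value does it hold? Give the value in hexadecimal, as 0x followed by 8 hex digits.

0x34E24FAF

Big-endian: lowest address holds the most-significant byte.
The bytes are already most-significant first: 0x34E24FAF.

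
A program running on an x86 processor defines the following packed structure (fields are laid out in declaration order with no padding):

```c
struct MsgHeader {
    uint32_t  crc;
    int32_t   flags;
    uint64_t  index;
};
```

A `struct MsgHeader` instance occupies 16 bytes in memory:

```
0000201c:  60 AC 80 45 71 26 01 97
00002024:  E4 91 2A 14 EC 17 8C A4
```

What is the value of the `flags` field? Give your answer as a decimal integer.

-1761532303

`flags` follows `crc` (4 bytes), so it starts at byte offset 4 and occupies 4 bytes.
Bytes at offsets 4..7: 71 26 01 97.
In little-endian order the low byte comes first in memory.
Reassemble most-significant byte first: 97 01 26 71 → 0x97012671.
Top bit is set, so as a signed 32-bit value this is 0x97012671 − 2^32 = -1761532303.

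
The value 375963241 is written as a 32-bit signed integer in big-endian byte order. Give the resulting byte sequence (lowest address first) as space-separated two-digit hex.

375963241 in hexadecimal, padded to 32 bits, is 0x1668BE69.
Split into bytes (most-significant first): 16 68 BE 69.
Big-endian stores the most-significant byte at the lowest address.
So the memory order matches the most-significant-first order: 16 68 BE 69.

16 68 BE 69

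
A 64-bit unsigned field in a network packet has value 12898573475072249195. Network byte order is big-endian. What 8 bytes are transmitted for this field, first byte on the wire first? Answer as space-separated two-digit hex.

B3 00 F0 3C 6A F5 0D 6B

12898573475072249195 in hexadecimal, padded to 64 bits, is 0xB300F03C6AF50D6B.
Split into bytes (most-significant first): B3 00 F0 3C 6A F5 0D 6B.
Big-endian: lowest address holds the most-significant byte.
So the memory order matches the most-significant-first order: B3 00 F0 3C 6A F5 0D 6B.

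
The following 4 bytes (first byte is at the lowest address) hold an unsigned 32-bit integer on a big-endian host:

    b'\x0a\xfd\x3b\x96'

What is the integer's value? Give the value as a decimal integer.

Big-endian stores the most-significant byte at the lowest address.
The bytes are already most-significant first: 0x0AFD3B96.
0x0AFD3B96 = 184368022.

184368022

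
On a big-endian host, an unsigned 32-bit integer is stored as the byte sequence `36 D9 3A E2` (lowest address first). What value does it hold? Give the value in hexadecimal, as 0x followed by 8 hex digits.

Big-endian stores the most-significant byte at the lowest address.
The bytes are already most-significant first: 0x36D93AE2.

0x36D93AE2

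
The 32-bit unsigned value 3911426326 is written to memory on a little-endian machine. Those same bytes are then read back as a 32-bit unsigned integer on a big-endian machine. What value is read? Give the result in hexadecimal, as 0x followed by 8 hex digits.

0x16A123E9

3911426326 in 32-bit hexadecimal is 0xE923A116.
Stored little-endian, the bytes at ascending addresses are 16 A1 23 E9.
Read back as big-endian, the last byte is least significant, giving 0x16A123E9.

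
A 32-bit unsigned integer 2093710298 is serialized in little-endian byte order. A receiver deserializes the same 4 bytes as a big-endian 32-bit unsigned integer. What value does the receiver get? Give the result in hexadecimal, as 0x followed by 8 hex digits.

0xDA7BCB7C

2093710298 in 32-bit hexadecimal is 0x7CCB7BDA.
Stored little-endian, the bytes at ascending addresses are DA 7B CB 7C.
Read back as big-endian, the last byte is least significant, giving 0xDA7BCB7C.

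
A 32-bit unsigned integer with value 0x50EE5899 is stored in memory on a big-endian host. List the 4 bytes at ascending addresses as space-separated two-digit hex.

50 EE 58 99

Split into bytes (most-significant first): 50 EE 58 99.
In big-endian order the high byte comes first in memory.
So the memory order matches the most-significant-first order: 50 EE 58 99.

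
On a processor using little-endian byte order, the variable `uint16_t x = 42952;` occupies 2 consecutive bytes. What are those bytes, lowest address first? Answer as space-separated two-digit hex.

C8 A7

42952 in hexadecimal, padded to 16 bits, is 0xA7C8.
Split into bytes (most-significant first): A7 C8.
In little-endian order the low byte comes first in memory.
So at ascending addresses the bytes are C8 A7.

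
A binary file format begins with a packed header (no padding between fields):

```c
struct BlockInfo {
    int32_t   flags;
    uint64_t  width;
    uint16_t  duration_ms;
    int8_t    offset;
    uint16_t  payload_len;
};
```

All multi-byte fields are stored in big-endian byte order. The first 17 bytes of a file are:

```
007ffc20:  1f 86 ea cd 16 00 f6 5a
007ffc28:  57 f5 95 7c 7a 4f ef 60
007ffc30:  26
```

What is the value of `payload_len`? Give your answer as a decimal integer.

`payload_len` follows `flags` (4 B), `width` (8 B), `duration_ms` (2 B), `offset` (1 B), so it starts at offset 4 + 8 + 2 + 1 = 15 and occupies 2 bytes.
Bytes at offsets 15..16: 60 26.
Big-endian: lowest address holds the most-significant byte.
The bytes are already most-significant first: 0x6026.
0x6026 = 24614.

24614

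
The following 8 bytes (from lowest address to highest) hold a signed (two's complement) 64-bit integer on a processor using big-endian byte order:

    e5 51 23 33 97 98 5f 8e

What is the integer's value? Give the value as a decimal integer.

Big-endian: lowest address holds the most-significant byte.
The bytes are already most-significant first: 0xE551233397985F8E.
Top bit is set, so as a signed 64-bit value this is 0xE551233397985F8E − 2^64 = -1922716861416841330.

-1922716861416841330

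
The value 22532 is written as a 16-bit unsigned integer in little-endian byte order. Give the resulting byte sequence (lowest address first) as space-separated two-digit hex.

22532 in hexadecimal, padded to 16 bits, is 0x5804.
Split into bytes (most-significant first): 58 04.
In little-endian order the low byte comes first in memory.
So at ascending addresses the bytes are 04 58.

04 58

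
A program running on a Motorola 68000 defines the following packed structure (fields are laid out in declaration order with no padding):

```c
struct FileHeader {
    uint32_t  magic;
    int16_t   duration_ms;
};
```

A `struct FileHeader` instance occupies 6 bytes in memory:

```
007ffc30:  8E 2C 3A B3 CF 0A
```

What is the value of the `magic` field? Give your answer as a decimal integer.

2385263283

`magic` is the first field, at byte offset 0, occupying 4 bytes.
Bytes at offsets 0..3: 8E 2C 3A B3.
In big-endian order the high byte comes first in memory.
The bytes are already most-significant first: 0x8E2C3AB3.
0x8E2C3AB3 = 2385263283.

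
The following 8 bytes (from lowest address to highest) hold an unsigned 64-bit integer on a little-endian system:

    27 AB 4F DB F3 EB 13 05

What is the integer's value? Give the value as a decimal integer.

365895427336153895

Little-endian stores the least-significant byte at the lowest address.
Reassemble most-significant byte first: 05 13 EB F3 DB 4F AB 27 → 0x0513EBF3DB4FAB27.
0x0513EBF3DB4FAB27 = 365895427336153895.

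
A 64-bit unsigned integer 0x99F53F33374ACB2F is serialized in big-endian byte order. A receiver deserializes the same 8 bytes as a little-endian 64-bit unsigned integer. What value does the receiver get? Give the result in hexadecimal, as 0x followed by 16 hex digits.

0x2FCB4A37333FF599

Stored big-endian, the bytes at ascending addresses are 99 F5 3F 33 37 4A CB 2F.
Read back as little-endian, the first byte is least significant, giving 0x2FCB4A37333FF599.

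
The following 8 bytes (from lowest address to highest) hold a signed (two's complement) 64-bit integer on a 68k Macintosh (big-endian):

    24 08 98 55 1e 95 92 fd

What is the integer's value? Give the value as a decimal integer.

2596492676531852029

Big-endian: lowest address holds the most-significant byte.
The bytes are already most-significant first: 0x240898551E9592FD.
0x240898551E9592FD = 2596492676531852029.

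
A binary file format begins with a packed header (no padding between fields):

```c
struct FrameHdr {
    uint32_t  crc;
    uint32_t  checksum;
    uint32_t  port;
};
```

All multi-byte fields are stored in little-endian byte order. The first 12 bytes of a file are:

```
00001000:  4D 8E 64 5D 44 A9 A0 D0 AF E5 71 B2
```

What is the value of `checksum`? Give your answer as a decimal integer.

`checksum` follows `crc` (4 bytes), so it starts at byte offset 4 and occupies 4 bytes.
Bytes at offsets 4..7: 44 A9 A0 D0.
In little-endian order the low byte comes first in memory.
Reassemble most-significant byte first: D0 A0 A9 44 → 0xD0A0A944.
0xD0A0A944 = 3500190020.

3500190020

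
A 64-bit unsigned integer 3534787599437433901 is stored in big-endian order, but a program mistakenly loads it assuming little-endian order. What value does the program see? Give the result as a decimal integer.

3534787599437433901 in 64-bit hexadecimal is 0x310E1697F4EC8C2D.
Stored big-endian, the bytes at ascending addresses are 31 0E 16 97 F4 EC 8C 2D.
Read back as little-endian, the first byte is least significant, giving 0x2D8CECF497160E31.
0x2D8CECF497160E31 = 3282258763697229361.

3282258763697229361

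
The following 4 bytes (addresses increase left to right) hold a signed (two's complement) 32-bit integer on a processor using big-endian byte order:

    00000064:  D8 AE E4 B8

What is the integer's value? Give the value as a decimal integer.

-659626824

Big-endian stores the most-significant byte at the lowest address.
The bytes are already most-significant first: 0xD8AEE4B8.
Top bit is set, so as a signed 32-bit value this is 0xD8AEE4B8 − 2^32 = -659626824.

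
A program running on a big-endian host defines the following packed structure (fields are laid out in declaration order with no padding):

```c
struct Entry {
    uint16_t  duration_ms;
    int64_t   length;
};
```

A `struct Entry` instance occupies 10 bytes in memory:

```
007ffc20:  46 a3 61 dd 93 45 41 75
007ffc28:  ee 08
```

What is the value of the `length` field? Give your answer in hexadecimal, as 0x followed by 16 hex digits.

`length` follows `duration_ms` (2 bytes), so it starts at byte offset 2 and occupies 8 bytes.
Bytes at offsets 2..9: 61 DD 93 45 41 75 EE 08.
Big-endian stores the most-significant byte at the lowest address.
The bytes are already most-significant first: 0x61DD93454175EE08.

0x61DD93454175EE08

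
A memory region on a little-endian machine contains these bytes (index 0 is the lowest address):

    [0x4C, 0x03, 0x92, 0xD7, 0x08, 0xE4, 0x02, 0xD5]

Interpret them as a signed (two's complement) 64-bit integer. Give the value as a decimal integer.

Little-endian: lowest address holds the least-significant byte.
Reassemble most-significant byte first: D5 02 E4 08 D7 92 03 4C → 0xD502E408D792034C.
Top bit is set, so as a signed 64-bit value this is 0xD502E408D792034C − 2^64 = -3097662867049938100.

-3097662867049938100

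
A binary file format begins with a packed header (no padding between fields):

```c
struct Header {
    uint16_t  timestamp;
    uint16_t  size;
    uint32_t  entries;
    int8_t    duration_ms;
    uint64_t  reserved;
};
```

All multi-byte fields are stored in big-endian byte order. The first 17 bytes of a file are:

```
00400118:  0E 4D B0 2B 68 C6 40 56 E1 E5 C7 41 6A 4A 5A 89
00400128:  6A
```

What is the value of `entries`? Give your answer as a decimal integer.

`entries` follows `timestamp` (2 B), `size` (2 B), so it starts at offset 2 + 2 = 4 and occupies 4 bytes.
Bytes at offsets 4..7: 68 C6 40 56.
Big-endian: lowest address holds the most-significant byte.
The bytes are already most-significant first: 0x68C64056.
0x68C64056 = 1757823062.

1757823062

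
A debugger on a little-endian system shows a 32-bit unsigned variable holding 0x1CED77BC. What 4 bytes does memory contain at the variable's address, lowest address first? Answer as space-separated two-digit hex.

Split into bytes (most-significant first): 1C ED 77 BC.
Little-endian stores the least-significant byte at the lowest address.
So at ascending addresses the bytes are BC 77 ED 1C.

BC 77 ED 1C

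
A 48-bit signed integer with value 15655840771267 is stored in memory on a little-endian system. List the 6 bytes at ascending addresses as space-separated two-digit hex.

C3 EC D3 28 3D 0E

15655840771267 in hexadecimal, padded to 48 bits, is 0x0E3D28D3ECC3.
Split into bytes (most-significant first): 0E 3D 28 D3 EC C3.
Little-endian: lowest address holds the least-significant byte.
So at ascending addresses the bytes are C3 EC D3 28 3D 0E.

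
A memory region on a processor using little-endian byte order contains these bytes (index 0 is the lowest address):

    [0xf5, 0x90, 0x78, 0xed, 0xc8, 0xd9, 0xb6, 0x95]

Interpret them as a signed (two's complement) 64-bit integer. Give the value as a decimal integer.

-7658694659296161547

Little-endian: lowest address holds the least-significant byte.
Reassemble most-significant byte first: 95 B6 D9 C8 ED 78 90 F5 → 0x95B6D9C8ED7890F5.
Top bit is set, so as a signed 64-bit value this is 0x95B6D9C8ED7890F5 − 2^64 = -7658694659296161547.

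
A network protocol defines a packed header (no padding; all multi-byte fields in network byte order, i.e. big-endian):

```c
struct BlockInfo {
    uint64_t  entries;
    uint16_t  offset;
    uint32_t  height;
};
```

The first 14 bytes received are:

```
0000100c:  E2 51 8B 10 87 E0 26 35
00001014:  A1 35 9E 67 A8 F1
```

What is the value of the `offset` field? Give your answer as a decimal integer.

`offset` follows `entries` (8 bytes), so it starts at byte offset 8 and occupies 2 bytes.
Bytes at offsets 8..9: A1 35.
Big-endian: lowest address holds the most-significant byte.
The bytes are already most-significant first: 0xA135.
0xA135 = 41269.

41269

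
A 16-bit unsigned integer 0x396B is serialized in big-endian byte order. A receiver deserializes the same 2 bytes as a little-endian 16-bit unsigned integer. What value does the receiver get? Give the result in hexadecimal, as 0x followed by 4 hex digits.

0x6B39

Stored big-endian, the bytes at ascending addresses are 39 6B.
Read back as little-endian, the first byte is least significant, giving 0x6B39.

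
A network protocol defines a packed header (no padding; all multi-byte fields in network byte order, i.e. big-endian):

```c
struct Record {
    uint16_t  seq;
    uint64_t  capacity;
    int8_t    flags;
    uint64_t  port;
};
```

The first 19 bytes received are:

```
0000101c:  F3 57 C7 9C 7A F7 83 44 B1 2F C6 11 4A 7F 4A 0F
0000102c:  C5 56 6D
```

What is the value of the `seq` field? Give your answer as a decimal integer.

`seq` is the first field, at byte offset 0, occupying 2 bytes.
Bytes at offsets 0..1: F3 57.
Big-endian stores the most-significant byte at the lowest address.
The bytes are already most-significant first: 0xF357.
0xF357 = 62295.

62295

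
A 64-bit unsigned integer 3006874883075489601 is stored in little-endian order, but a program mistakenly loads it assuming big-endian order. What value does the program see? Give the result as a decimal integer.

3006874883075489601 in 64-bit hexadecimal is 0x29BA90C669C23F41.
Stored little-endian, the bytes at ascending addresses are 41 3F C2 69 C6 90 BA 29.
Read back as big-endian, the last byte is least significant, giving 0x413FC269C690BA29.
0x413FC269C690BA29 = 4701690295556815401.

4701690295556815401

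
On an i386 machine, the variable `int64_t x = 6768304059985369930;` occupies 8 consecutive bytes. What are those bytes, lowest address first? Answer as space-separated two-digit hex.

4A 1B 43 BB AE D8 ED 5D

6768304059985369930 in hexadecimal, padded to 64 bits, is 0x5DEDD8AEBB431B4A.
Split into bytes (most-significant first): 5D ED D8 AE BB 43 1B 4A.
Little-endian stores the least-significant byte at the lowest address.
So at ascending addresses the bytes are 4A 1B 43 BB AE D8 ED 5D.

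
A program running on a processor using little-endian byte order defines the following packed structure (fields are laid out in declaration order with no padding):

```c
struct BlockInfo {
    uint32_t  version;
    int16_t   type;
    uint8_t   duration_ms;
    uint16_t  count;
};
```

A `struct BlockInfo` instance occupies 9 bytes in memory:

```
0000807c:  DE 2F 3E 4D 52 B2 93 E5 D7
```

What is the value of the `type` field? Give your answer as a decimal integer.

-19886

`type` follows `version` (4 bytes), so it starts at byte offset 4 and occupies 2 bytes.
Bytes at offsets 4..5: 52 B2.
Little-endian stores the least-significant byte at the lowest address.
Reassemble most-significant byte first: B2 52 → 0xB252.
Top bit is set, so as a signed 16-bit value this is 0xB252 − 2^16 = -19886.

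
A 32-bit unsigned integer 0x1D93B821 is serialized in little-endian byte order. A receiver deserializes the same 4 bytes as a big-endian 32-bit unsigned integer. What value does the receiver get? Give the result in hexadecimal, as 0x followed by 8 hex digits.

Stored little-endian, the bytes at ascending addresses are 21 B8 93 1D.
Read back as big-endian, the last byte is least significant, giving 0x21B8931D.

0x21B8931D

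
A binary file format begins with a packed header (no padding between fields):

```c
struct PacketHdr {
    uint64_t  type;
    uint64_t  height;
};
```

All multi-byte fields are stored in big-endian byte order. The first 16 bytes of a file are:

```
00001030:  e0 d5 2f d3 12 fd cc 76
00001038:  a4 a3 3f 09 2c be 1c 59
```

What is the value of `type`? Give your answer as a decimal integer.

`type` is the first field, at byte offset 0, occupying 8 bytes.
Bytes at offsets 0..7: E0 D5 2F D3 12 FD CC 76.
Big-endian stores the most-significant byte at the lowest address.
The bytes are already most-significant first: 0xE0D52FD312FDCC76.
0xE0D52FD312FDCC76 = 16200907818138455158.

16200907818138455158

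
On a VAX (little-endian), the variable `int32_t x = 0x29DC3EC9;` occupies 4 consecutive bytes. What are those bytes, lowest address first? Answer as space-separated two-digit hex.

C9 3E DC 29

Split into bytes (most-significant first): 29 DC 3E C9.
In little-endian order the low byte comes first in memory.
So at ascending addresses the bytes are C9 3E DC 29.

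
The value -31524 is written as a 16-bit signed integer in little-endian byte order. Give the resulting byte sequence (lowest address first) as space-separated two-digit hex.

DC 84

Two's complement of -31524 in 16 bits: 31524 = 0x7B24; invert → 0x84DB; add 1 → 0x84DC.
Split into bytes (most-significant first): 84 DC.
Little-endian stores the least-significant byte at the lowest address.
So at ascending addresses the bytes are DC 84.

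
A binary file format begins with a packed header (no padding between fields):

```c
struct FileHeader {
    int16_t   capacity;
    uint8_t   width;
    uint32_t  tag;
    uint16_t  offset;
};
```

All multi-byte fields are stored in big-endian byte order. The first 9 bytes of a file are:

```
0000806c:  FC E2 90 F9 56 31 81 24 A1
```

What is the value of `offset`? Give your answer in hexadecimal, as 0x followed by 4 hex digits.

0x24A1

`offset` follows `capacity` (2 B), `width` (1 B), `tag` (4 B), so it starts at offset 2 + 1 + 4 = 7 and occupies 2 bytes.
Bytes at offsets 7..8: 24 A1.
In big-endian order the high byte comes first in memory.
The bytes are already most-significant first: 0x24A1.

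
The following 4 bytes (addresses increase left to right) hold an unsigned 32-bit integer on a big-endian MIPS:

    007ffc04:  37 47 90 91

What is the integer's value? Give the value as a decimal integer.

927436945

Big-endian: lowest address holds the most-significant byte.
The bytes are already most-significant first: 0x37479091.
0x37479091 = 927436945.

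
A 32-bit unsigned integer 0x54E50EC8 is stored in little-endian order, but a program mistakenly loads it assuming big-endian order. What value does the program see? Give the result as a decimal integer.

Stored little-endian, the bytes at ascending addresses are C8 0E E5 54.
Read back as big-endian, the last byte is least significant, giving 0xC80EE554.
0xC80EE554 = 3356419412.

3356419412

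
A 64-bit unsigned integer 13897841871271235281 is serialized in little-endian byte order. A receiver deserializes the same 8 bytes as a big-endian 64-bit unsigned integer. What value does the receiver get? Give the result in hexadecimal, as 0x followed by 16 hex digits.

0xD10EAC498C0DDFC0

13897841871271235281 in 64-bit hexadecimal is 0xC0DF0D8C49AC0ED1.
Stored little-endian, the bytes at ascending addresses are D1 0E AC 49 8C 0D DF C0.
Read back as big-endian, the last byte is least significant, giving 0xD10EAC498C0DDFC0.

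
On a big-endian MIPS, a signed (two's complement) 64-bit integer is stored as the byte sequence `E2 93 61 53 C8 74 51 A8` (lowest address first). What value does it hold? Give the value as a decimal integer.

Big-endian stores the most-significant byte at the lowest address.
The bytes are already most-significant first: 0xE2936153C87451A8.
Top bit is set, so as a signed 64-bit value this is 0xE2936153C87451A8 − 2^64 = -2120243987088125528.

-2120243987088125528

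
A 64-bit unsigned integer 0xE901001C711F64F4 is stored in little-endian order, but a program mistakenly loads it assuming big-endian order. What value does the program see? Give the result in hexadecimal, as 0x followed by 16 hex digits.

Stored little-endian, the bytes at ascending addresses are F4 64 1F 71 1C 00 01 E9.
Read back as big-endian, the last byte is least significant, giving 0xF4641F711C0001E9.

0xF4641F711C0001E9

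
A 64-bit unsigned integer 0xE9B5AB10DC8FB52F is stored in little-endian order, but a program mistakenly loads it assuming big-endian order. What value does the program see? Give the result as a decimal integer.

3437812065902507497

Stored little-endian, the bytes at ascending addresses are 2F B5 8F DC 10 AB B5 E9.
Read back as big-endian, the last byte is least significant, giving 0x2FB58FDC10ABB5E9.
0x2FB58FDC10ABB5E9 = 3437812065902507497.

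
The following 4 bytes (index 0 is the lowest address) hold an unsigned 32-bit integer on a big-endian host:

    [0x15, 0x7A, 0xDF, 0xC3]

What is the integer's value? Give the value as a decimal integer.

Big-endian stores the most-significant byte at the lowest address.
The bytes are already most-significant first: 0x157ADFC3.
0x157ADFC3 = 360374211.

360374211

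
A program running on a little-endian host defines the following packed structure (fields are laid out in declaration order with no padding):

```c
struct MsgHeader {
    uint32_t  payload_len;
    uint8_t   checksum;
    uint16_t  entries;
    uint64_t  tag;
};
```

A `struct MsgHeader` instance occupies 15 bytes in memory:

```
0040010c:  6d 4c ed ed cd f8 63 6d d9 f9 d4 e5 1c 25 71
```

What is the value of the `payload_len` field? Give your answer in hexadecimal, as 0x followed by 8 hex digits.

0xEDED4C6D

`payload_len` is the first field, at byte offset 0, occupying 4 bytes.
Bytes at offsets 0..3: 6D 4C ED ED.
Little-endian: lowest address holds the least-significant byte.
Reassemble most-significant byte first: ED ED 4C 6D → 0xEDED4C6D.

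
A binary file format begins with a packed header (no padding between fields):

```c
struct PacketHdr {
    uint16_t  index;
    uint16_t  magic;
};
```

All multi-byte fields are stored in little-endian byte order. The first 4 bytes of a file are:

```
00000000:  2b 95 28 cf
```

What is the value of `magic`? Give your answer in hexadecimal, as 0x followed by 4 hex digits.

`magic` follows `index` (2 bytes), so it starts at byte offset 2 and occupies 2 bytes.
Bytes at offsets 2..3: 28 CF.
Little-endian stores the least-significant byte at the lowest address.
Reassemble most-significant byte first: CF 28 → 0xCF28.

0xCF28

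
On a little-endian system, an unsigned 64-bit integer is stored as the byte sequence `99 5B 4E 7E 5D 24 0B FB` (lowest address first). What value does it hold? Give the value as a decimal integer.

In little-endian order the low byte comes first in memory.
Reassemble most-significant byte first: FB 0B 24 5D 7E 4E 5B 99 → 0xFB0B245D7E4E5B99.
0xFB0B245D7E4E5B99 = 18089592312233352089.

18089592312233352089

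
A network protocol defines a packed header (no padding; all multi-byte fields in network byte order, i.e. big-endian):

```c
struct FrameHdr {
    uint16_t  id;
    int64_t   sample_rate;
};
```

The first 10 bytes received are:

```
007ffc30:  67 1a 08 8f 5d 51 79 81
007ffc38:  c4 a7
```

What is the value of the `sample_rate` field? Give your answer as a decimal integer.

616814278485329063

`sample_rate` follows `id` (2 bytes), so it starts at byte offset 2 and occupies 8 bytes.
Bytes at offsets 2..9: 08 8F 5D 51 79 81 C4 A7.
Big-endian stores the most-significant byte at the lowest address.
The bytes are already most-significant first: 0x088F5D517981C4A7.
0x088F5D517981C4A7 = 616814278485329063.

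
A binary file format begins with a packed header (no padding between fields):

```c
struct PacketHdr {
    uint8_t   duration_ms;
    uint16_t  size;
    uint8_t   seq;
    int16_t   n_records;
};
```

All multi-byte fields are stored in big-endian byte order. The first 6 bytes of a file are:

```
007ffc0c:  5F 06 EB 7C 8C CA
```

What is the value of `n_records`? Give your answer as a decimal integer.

-29494

`n_records` follows `duration_ms` (1 B), `size` (2 B), `seq` (1 B), so it starts at offset 1 + 2 + 1 = 4 and occupies 2 bytes.
Bytes at offsets 4..5: 8C CA.
In big-endian order the high byte comes first in memory.
The bytes are already most-significant first: 0x8CCA.
Top bit is set, so as a signed 16-bit value this is 0x8CCA − 2^16 = -29494.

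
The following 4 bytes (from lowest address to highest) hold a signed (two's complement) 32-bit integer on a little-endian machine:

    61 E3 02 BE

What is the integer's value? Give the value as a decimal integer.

-1107106975

Little-endian stores the least-significant byte at the lowest address.
Reassemble most-significant byte first: BE 02 E3 61 → 0xBE02E361.
Top bit is set, so as a signed 32-bit value this is 0xBE02E361 − 2^32 = -1107106975.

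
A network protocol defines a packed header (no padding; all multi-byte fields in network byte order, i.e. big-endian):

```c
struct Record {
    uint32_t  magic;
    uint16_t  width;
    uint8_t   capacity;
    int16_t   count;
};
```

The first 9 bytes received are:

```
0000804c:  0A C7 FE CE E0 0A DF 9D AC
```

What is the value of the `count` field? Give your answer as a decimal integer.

-25172

`count` follows `magic` (4 B), `width` (2 B), `capacity` (1 B), so it starts at offset 4 + 2 + 1 = 7 and occupies 2 bytes.
Bytes at offsets 7..8: 9D AC.
In big-endian order the high byte comes first in memory.
The bytes are already most-significant first: 0x9DAC.
Top bit is set, so as a signed 16-bit value this is 0x9DAC − 2^16 = -25172.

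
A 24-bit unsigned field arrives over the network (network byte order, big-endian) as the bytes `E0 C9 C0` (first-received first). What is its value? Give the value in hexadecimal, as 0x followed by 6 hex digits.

0xE0C9C0

Big-endian: lowest address holds the most-significant byte.
The bytes are already most-significant first: 0xE0C9C0.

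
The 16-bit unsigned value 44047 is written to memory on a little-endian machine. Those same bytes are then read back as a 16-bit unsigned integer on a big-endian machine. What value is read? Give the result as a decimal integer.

44047 in 16-bit hexadecimal is 0xAC0F.
Stored little-endian, the bytes at ascending addresses are 0F AC.
Read back as big-endian, the last byte is least significant, giving 0x0FAC.
0x0FAC = 4012.

4012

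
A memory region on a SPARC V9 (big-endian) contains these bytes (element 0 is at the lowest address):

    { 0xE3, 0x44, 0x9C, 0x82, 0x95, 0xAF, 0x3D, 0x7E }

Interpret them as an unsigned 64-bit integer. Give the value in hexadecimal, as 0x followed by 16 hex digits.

Big-endian: lowest address holds the most-significant byte.
The bytes are already most-significant first: 0xE3449C8295AF3D7E.

0xE3449C8295AF3D7E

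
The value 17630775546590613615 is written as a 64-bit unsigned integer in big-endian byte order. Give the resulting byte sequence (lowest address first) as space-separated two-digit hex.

17630775546590613615 in hexadecimal, padded to 64 bits, is 0xF4AD18F2A12D506F.
Split into bytes (most-significant first): F4 AD 18 F2 A1 2D 50 6F.
Big-endian stores the most-significant byte at the lowest address.
So the memory order matches the most-significant-first order: F4 AD 18 F2 A1 2D 50 6F.

F4 AD 18 F2 A1 2D 50 6F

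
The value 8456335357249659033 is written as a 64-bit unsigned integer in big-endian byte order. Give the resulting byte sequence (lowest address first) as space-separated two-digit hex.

8456335357249659033 in hexadecimal, padded to 64 bits, is 0x755AF0342E712099.
Split into bytes (most-significant first): 75 5A F0 34 2E 71 20 99.
Big-endian: lowest address holds the most-significant byte.
So the memory order matches the most-significant-first order: 75 5A F0 34 2E 71 20 99.

75 5A F0 34 2E 71 20 99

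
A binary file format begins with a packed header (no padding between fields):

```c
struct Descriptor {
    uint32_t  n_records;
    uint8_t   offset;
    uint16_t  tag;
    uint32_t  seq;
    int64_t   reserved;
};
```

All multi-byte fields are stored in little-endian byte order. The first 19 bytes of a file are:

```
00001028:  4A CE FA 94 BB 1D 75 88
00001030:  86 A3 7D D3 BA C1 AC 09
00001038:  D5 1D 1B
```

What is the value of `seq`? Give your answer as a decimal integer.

`seq` follows `n_records` (4 B), `offset` (1 B), `tag` (2 B), so it starts at offset 4 + 1 + 2 = 7 and occupies 4 bytes.
Bytes at offsets 7..10: 88 86 A3 7D.
Little-endian stores the least-significant byte at the lowest address.
Reassemble most-significant byte first: 7D A3 86 88 → 0x7DA38688.
0x7DA38688 = 2107868808.

2107868808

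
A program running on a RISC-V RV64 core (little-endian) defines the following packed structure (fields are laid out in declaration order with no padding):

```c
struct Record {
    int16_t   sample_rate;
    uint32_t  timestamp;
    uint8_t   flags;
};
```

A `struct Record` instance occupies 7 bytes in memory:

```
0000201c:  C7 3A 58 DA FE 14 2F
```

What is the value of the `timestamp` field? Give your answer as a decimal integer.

352246360

`timestamp` follows `sample_rate` (2 bytes), so it starts at byte offset 2 and occupies 4 bytes.
Bytes at offsets 2..5: 58 DA FE 14.
Little-endian: lowest address holds the least-significant byte.
Reassemble most-significant byte first: 14 FE DA 58 → 0x14FEDA58.
0x14FEDA58 = 352246360.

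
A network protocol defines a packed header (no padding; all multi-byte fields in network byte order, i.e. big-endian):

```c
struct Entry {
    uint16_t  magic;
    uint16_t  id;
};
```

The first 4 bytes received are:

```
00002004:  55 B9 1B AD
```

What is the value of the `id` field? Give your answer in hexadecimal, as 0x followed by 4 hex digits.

0x1BAD

`id` follows `magic` (2 bytes), so it starts at byte offset 2 and occupies 2 bytes.
Bytes at offsets 2..3: 1B AD.
In big-endian order the high byte comes first in memory.
The bytes are already most-significant first: 0x1BAD.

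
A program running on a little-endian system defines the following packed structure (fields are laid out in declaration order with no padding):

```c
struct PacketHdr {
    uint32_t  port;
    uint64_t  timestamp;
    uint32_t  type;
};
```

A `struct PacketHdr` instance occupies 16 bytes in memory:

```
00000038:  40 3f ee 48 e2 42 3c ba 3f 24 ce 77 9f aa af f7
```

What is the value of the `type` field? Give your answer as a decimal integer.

4155484831

`type` follows `port` (4 B), `timestamp` (8 B), so it starts at offset 4 + 8 = 12 and occupies 4 bytes.
Bytes at offsets 12..15: 9F AA AF F7.
In little-endian order the low byte comes first in memory.
Reassemble most-significant byte first: F7 AF AA 9F → 0xF7AFAA9F.
0xF7AFAA9F = 4155484831.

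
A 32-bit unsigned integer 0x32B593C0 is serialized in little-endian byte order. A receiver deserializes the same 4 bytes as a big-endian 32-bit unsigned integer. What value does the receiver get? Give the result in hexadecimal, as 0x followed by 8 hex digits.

Stored little-endian, the bytes at ascending addresses are C0 93 B5 32.
Read back as big-endian, the last byte is least significant, giving 0xC093B532.

0xC093B532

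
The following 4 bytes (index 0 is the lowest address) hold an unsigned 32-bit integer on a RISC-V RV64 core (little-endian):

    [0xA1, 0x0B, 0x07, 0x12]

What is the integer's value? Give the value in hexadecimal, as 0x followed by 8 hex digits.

0x12070BA1

Little-endian stores the least-significant byte at the lowest address.
Reassemble most-significant byte first: 12 07 0B A1 → 0x12070BA1.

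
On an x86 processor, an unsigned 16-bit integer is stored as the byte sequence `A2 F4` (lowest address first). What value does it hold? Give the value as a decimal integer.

62626

Little-endian stores the least-significant byte at the lowest address.
Reassemble most-significant byte first: F4 A2 → 0xF4A2.
0xF4A2 = 62626.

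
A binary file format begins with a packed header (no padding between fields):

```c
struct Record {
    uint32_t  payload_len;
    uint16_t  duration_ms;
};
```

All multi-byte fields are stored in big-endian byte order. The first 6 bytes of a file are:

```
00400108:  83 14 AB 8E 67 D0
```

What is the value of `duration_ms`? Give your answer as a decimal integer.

`duration_ms` follows `payload_len` (4 bytes), so it starts at byte offset 4 and occupies 2 bytes.
Bytes at offsets 4..5: 67 D0.
Big-endian: lowest address holds the most-significant byte.
The bytes are already most-significant first: 0x67D0.
0x67D0 = 26576.

26576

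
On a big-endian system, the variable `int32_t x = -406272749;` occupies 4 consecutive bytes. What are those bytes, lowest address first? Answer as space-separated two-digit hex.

Two's complement of -406272749 in 32 bits: 406272749 = 0x18373AED; invert → 0xE7C8C512; add 1 → 0xE7C8C513.
Split into bytes (most-significant first): E7 C8 C5 13.
Big-endian stores the most-significant byte at the lowest address.
So the memory order matches the most-significant-first order: E7 C8 C5 13.

E7 C8 C5 13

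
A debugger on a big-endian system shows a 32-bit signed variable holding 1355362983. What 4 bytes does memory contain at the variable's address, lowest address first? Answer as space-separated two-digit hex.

50 C9 32 A7

1355362983 in hexadecimal, padded to 32 bits, is 0x50C932A7.
Split into bytes (most-significant first): 50 C9 32 A7.
Big-endian: lowest address holds the most-significant byte.
So the memory order matches the most-significant-first order: 50 C9 32 A7.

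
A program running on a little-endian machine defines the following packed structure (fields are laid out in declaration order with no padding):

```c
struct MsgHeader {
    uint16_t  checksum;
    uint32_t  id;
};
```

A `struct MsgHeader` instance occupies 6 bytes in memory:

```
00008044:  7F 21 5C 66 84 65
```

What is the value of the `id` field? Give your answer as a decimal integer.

1703175772

`id` follows `checksum` (2 bytes), so it starts at byte offset 2 and occupies 4 bytes.
Bytes at offsets 2..5: 5C 66 84 65.
In little-endian order the low byte comes first in memory.
Reassemble most-significant byte first: 65 84 66 5C → 0x6584665C.
0x6584665C = 1703175772.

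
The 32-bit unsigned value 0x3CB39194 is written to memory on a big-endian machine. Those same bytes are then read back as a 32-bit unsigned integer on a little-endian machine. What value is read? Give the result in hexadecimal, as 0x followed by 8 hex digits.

Stored big-endian, the bytes at ascending addresses are 3C B3 91 94.
Read back as little-endian, the first byte is least significant, giving 0x9491B33C.

0x9491B33C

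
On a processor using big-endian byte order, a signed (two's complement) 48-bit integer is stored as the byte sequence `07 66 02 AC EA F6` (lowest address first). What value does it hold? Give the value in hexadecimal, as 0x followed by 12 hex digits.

0x076602ACEAF6

Big-endian stores the most-significant byte at the lowest address.
The bytes are already most-significant first: 0x076602ACEAF6.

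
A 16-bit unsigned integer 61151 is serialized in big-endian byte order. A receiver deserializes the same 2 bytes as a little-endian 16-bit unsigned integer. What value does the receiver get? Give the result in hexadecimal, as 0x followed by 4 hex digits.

61151 in 16-bit hexadecimal is 0xEEDF.
Stored big-endian, the bytes at ascending addresses are EE DF.
Read back as little-endian, the first byte is least significant, giving 0xDFEE.

0xDFEE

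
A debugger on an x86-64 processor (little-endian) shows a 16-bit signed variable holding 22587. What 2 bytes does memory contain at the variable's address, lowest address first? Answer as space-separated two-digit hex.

3B 58

22587 in hexadecimal, padded to 16 bits, is 0x583B.
Split into bytes (most-significant first): 58 3B.
Little-endian: lowest address holds the least-significant byte.
So at ascending addresses the bytes are 3B 58.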